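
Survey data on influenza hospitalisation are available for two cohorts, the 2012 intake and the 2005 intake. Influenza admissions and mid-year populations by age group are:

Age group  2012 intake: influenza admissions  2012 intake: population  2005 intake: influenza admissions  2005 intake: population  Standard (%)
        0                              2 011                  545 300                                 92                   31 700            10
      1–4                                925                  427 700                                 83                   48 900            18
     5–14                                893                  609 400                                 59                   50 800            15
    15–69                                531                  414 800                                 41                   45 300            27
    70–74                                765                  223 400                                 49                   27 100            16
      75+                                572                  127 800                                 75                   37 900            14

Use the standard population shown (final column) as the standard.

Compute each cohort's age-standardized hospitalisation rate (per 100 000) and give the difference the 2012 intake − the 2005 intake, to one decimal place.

91.7

Age-specific rates per 100 000 for the 2012 intake: 368.79, 216.27, 146.54, 128.01, 342.44, 447.57.
For the 2005 intake: 290.22, 169.73, 116.14, 90.51, 180.81, 197.89.
Standard weights: 0.10, 0.18, 0.15, 0.27, 0.16, 0.14.
The 2012 intake: 0.1000×368.79 + 0.1800×216.27 + 0.1500×146.54 + 0.2700×128.01 + 0.1600×342.44 + 0.1400×447.57 = 249.8022 per 100 000.
The 2005 intake: 0.1000×290.22 + 0.1800×169.73 + 0.1500×116.14 + 0.2700×90.51 + 0.1600×180.81 + 0.1400×197.89 = 158.0669 per 100 000.
Difference = 249.8022 − 158.0669 = 91.7353.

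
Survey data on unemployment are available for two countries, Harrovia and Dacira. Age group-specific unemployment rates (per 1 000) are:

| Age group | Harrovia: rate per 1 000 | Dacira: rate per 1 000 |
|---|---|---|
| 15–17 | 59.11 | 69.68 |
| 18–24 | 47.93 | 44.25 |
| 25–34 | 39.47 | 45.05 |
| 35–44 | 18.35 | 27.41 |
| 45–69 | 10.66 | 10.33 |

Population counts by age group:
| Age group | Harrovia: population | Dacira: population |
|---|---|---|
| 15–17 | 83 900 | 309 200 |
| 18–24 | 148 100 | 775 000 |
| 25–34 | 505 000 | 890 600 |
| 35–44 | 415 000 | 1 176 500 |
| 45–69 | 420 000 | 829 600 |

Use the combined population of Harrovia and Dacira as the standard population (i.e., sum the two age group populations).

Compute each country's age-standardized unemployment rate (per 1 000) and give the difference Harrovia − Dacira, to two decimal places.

-4.06

Combined standard total = 5 552 900; weights = 0.0708, 0.1662, 0.2513, 0.2866, 0.2250.
Harrovia: 0.0708×59.11 + 0.1662×47.93 + 0.2513×39.47 + 0.2866×18.35 + 0.2250×10.66 = 29.7303 per 1 000.
Dacira: 0.0708×69.68 + 0.1662×44.25 + 0.2513×45.05 + 0.2866×27.41 + 0.2250×10.33 = 33.7916 per 1 000.
Difference = 29.7303 − 33.7916 = -4.0613.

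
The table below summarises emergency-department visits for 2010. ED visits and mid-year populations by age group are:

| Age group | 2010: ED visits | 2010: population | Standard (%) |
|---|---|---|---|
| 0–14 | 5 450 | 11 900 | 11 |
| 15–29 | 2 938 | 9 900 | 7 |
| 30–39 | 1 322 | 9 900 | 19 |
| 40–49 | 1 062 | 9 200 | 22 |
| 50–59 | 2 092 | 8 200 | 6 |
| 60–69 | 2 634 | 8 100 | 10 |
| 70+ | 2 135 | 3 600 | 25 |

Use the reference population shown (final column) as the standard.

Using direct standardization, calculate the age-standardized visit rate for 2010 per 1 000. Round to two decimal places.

318.01

Age-specific rates per 1 000 for 2010: 457.983, 296.768, 133.535, 115.435, 255.122, 325.185, 593.056.
Standard weights: 0.11, 0.07, 0.19, 0.22, 0.06, 0.10, 0.25.
Standardized rate: 0.1100×457.983 + 0.0700×296.768 + 0.1900×133.535 + 0.2200×115.435 + 0.0600×255.122 + 0.1000×325.185 + 0.2500×593.056 = 318.0090 per 1 000.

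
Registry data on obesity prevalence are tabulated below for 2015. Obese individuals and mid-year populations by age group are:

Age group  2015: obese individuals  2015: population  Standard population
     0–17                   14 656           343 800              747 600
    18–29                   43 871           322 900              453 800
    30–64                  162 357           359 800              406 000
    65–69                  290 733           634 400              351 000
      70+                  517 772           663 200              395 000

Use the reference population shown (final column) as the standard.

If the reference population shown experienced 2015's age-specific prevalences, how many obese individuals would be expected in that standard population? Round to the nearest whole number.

745970

Age-specific rates per 1 000 for 2015: 42.629, 135.866, 451.242, 458.280, 780.718.
Expected obese individuals = Σ (standard pop × age-specific rate ÷ 1 000)
= 747 600×42.629/1 000 + 453 800×135.866/1 000 + 406 000×451.242/1 000 + 351 000×458.280/1 000 + 395 000×780.718/1 000
= 31869.77 + 61655.81 + 183204.40 + 160856.37 + 308383.50 = 745969.85.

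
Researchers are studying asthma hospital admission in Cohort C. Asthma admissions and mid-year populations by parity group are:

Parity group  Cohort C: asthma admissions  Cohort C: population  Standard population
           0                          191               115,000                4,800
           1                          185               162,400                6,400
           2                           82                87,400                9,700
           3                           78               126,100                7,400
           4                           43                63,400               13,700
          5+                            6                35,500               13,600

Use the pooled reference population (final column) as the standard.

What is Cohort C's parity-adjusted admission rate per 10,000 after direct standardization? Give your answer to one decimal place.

7.3

Parity-specific rates per 10,000 for Cohort C: 16.61, 11.39, 9.38, 6.19, 6.78, 1.69.
Standard total = 55,600; weights = 0.0863, 0.1151, 0.1745, 0.1331, 0.2464, 0.2446.
Standardized rate: 0.0863×16.61 + 0.1151×11.39 + 0.1745×9.38 + 0.1331×6.19 + 0.2464×6.78 + 0.2446×1.69 = 7.2898 per 10,000.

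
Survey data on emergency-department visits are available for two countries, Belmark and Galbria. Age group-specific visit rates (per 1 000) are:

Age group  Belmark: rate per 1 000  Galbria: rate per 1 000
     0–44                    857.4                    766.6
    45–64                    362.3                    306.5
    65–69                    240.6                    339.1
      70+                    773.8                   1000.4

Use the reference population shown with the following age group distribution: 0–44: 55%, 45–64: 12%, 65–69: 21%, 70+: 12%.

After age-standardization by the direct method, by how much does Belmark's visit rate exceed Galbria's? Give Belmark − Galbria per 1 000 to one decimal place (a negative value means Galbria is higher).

8.8

Standard weights: 0.55, 0.12, 0.21, 0.12.
Belmark: 0.5500×857.4 + 0.1200×362.3 + 0.2100×240.6 + 0.1200×773.8 = 658.4280 per 1 000.
Galbria: 0.5500×766.6 + 0.1200×306.5 + 0.2100×339.1 + 0.1200×1000.4 = 649.6690 per 1 000.
Difference = 658.4280 − 649.6690 = 8.7590.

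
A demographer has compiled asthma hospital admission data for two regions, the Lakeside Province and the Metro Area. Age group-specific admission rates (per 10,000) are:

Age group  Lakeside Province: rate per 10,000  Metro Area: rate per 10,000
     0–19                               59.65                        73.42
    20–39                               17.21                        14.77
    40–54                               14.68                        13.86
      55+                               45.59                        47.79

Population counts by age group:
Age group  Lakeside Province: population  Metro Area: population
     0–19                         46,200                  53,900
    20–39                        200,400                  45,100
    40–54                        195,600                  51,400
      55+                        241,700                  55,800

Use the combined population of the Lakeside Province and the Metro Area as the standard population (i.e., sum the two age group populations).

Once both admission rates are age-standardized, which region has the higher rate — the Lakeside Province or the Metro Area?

Metro Area

Combined standard total = 890,100; weights = 0.1125, 0.2758, 0.2775, 0.3342.
The Lakeside Province: 0.1125×59.65 + 0.2758×17.21 + 0.2775×14.68 + 0.3342×45.59 = 30.7662 per 10,000.
The Metro Area: 0.1125×73.42 + 0.2758×14.77 + 0.2775×13.86 + 0.3342×47.79 = 32.1496 per 10,000.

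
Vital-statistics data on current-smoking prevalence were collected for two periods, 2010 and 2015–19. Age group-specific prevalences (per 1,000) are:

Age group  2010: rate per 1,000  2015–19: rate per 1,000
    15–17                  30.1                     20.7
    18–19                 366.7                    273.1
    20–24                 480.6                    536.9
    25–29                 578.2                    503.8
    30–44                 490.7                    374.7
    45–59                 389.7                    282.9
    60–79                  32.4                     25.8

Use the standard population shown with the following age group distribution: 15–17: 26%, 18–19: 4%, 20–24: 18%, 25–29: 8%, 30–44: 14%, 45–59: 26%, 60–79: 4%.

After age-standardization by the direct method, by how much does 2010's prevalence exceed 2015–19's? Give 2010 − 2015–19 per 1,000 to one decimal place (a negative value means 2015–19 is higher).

46.3

Standard weights: 0.26, 0.04, 0.18, 0.08, 0.14, 0.26, 0.04.
2010: 0.2600×30.1 + 0.0400×366.7 + 0.1800×480.6 + 0.0800×578.2 + 0.1400×490.7 + 0.2600×389.7 + 0.0400×32.4 = 326.5740 per 1,000.
2015–19: 0.2600×20.7 + 0.0400×273.1 + 0.1800×536.9 + 0.0800×503.8 + 0.1400×374.7 + 0.2600×282.9 + 0.0400×25.8 = 280.2960 per 1,000.
Difference = 326.5740 − 280.2960 = 46.2780.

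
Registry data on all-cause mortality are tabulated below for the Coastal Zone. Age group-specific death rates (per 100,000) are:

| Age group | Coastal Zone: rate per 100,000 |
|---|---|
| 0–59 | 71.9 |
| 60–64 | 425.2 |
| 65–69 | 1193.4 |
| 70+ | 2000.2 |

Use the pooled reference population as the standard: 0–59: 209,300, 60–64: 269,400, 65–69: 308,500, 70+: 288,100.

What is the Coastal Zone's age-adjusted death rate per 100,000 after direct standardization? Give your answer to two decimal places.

Standard total = 1,075,300; weights = 0.1946, 0.2505, 0.2869, 0.2679.
Standardized rate: 0.1946×71.9 + 0.2505×425.2 + 0.2869×1193.4 + 0.2679×2000.2 = 998.8088 per 100,000.

998.81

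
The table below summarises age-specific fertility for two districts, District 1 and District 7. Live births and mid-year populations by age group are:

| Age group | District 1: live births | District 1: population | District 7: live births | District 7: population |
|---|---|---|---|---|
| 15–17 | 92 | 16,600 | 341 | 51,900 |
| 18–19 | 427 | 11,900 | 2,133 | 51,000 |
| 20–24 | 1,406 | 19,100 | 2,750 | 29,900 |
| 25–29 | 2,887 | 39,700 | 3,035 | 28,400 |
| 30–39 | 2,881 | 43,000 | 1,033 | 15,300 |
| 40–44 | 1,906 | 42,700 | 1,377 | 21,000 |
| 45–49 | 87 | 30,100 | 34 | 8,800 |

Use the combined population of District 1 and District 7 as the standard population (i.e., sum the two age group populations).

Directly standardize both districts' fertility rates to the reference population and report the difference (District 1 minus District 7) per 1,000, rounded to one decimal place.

Age-specific rates per 1,000 for District 1: 5.542, 35.882, 73.613, 72.720, 67.000, 44.637, 2.890.
For District 7: 6.570, 41.824, 91.973, 106.866, 67.516, 65.571, 3.864.
Combined standard total = 409,400; weights = 0.1673, 0.1536, 0.1197, 0.1663, 0.1424, 0.1556, 0.0950.
District 1: 0.1673×5.542 + 0.1536×35.882 + 0.1197×73.613 + 0.1663×72.720 + 0.1424×67.000 + 0.1556×44.637 + 0.0950×2.890 = 44.1080 per 1,000.
District 7: 0.1673×6.570 + 0.1536×41.824 + 0.1197×91.973 + 0.1663×106.866 + 0.1424×67.516 + 0.1556×65.571 + 0.0950×3.864 = 56.4935 per 1,000.
Difference = 44.1080 − 56.4935 = -12.3855.

-12.4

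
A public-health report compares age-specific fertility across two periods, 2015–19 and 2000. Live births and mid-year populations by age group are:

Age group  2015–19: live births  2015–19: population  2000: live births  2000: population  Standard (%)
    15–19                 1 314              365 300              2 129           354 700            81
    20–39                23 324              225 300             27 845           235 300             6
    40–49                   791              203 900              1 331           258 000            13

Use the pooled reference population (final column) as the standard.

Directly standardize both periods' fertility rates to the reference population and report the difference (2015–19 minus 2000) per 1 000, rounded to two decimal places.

Age-specific rates per 1 000 for 2015–19: 3.597, 103.524, 3.879.
For 2000: 6.002, 118.338, 5.159.
Standard weights: 0.81, 0.06, 0.13.
2015–19: 0.8100×3.597 + 0.0600×103.524 + 0.1300×3.879 = 9.6294 per 1 000.
2000: 0.8100×6.002 + 0.0600×118.338 + 0.1300×5.159 = 12.6328 per 1 000.
Difference = 9.6294 − 12.6328 = -3.0034.

-3.00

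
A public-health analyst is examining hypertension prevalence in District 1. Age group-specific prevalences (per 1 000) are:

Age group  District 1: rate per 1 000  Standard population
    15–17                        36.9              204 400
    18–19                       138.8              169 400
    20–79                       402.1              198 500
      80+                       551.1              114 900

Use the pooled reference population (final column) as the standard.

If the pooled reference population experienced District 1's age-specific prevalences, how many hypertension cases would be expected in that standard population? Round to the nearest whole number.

Expected hypertension cases = Σ (standard pop × age-specific rate ÷ 1 000)
= 204 400×36.9/1 000 + 169 400×138.8/1 000 + 198 500×402.1/1 000 + 114 900×551.1/1 000
= 7542.36 + 23512.72 + 79816.85 + 63321.39 = 174193.32.

174193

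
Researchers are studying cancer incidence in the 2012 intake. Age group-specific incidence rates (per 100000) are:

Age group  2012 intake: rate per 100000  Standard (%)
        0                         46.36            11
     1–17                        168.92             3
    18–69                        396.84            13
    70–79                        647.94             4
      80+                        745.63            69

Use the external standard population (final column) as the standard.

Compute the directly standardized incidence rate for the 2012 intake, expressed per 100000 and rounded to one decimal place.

602.2

Standard weights: 0.11, 0.03, 0.13, 0.04, 0.69.
Standardized rate: 0.1100×46.36 + 0.0300×168.92 + 0.1300×396.84 + 0.0400×647.94 + 0.6900×745.63 = 602.1587 per 100000.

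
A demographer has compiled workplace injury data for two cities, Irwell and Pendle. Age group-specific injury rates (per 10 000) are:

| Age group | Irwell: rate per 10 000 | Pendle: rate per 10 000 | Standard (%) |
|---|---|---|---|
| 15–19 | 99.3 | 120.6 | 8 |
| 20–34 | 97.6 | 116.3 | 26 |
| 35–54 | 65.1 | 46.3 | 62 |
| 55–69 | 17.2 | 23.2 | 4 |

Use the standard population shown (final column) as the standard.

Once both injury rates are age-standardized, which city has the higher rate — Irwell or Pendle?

Standard weights: 0.08, 0.26, 0.62, 0.04.
Irwell: 0.0800×99.3 + 0.2600×97.6 + 0.6200×65.1 + 0.0400×17.2 = 74.3700 per 10 000.
Pendle: 0.0800×120.6 + 0.2600×116.3 + 0.6200×46.3 + 0.0400×23.2 = 69.5200 per 10 000.

Irwell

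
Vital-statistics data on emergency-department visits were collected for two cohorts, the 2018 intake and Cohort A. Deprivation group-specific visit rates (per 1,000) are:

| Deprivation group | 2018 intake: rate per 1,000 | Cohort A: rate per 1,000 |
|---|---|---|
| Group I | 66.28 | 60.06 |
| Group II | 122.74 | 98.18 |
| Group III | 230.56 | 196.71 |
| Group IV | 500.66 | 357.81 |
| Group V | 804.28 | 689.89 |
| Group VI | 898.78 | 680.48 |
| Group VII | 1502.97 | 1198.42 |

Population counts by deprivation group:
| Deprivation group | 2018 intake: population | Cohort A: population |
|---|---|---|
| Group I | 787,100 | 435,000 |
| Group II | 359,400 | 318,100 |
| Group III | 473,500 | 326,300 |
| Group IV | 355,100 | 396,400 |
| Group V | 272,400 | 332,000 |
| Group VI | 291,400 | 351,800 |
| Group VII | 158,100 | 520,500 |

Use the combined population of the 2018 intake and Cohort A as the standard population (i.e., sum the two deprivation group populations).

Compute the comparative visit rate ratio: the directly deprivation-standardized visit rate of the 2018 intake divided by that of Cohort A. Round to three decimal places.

Combined standard total = 5,377,100; weights = 0.2273, 0.1260, 0.1487, 0.1398, 0.1124, 0.1196, 0.1262.
The 2018 intake: 0.2273×66.28 + 0.1260×122.74 + 0.1487×230.56 + 0.1398×500.66 + 0.1124×804.28 + 0.1196×898.78 + 0.1262×1502.97 = 522.3862 per 1,000.
Cohort A: 0.2273×60.06 + 0.1260×98.18 + 0.1487×196.71 + 0.1398×357.81 + 0.1124×689.89 + 0.1196×680.48 + 0.1262×1198.42 = 415.4733 per 1,000.
Ratio = 522.3862 ÷ 415.4733 = 1.25733.

1.257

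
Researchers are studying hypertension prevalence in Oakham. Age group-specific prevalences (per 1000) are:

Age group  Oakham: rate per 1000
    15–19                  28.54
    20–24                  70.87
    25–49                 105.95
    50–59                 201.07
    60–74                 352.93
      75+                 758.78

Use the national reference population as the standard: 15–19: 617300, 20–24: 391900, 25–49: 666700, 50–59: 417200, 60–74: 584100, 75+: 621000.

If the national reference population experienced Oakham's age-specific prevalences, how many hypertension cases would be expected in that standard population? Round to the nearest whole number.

Expected hypertension cases = Σ (standard pop × age-specific rate ÷ 1000)
= 617300×28.54/1000 + 391900×70.87/1000 + 666700×105.95/1000 + 417200×201.07/1000 + 584100×352.93/1000 + 621000×758.78/1000
= 17617.74 + 27773.95 + 70636.87 + 83886.40 + 206146.41 + 471202.38 = 877263.76.

877264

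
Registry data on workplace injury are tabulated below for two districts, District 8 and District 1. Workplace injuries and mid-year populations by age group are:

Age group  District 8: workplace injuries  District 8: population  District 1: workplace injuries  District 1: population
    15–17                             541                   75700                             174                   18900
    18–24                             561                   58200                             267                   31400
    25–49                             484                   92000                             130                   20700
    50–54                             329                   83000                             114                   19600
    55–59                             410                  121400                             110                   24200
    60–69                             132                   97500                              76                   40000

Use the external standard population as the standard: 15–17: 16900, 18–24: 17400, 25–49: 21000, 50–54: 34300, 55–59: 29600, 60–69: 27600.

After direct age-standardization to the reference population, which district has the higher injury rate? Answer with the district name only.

District 1

Age-specific rates per 10000 for District 8: 71.47, 96.39, 52.61, 39.64, 33.77, 13.54.
For District 1: 92.06, 85.03, 62.80, 58.16, 45.45, 19.00.
Standard total = 146800; weights = 0.1151, 0.1185, 0.1431, 0.2337, 0.2016, 0.1880.
District 8: 0.1151×71.47 + 0.1185×96.39 + 0.1431×52.61 + 0.2337×39.64 + 0.2016×33.77 + 0.1880×13.54 = 45.7951 per 10000.
District 1: 0.1151×92.06 + 0.1185×85.03 + 0.1431×62.80 + 0.2337×58.16 + 0.2016×45.45 + 0.1880×19.00 = 55.9886 per 10000.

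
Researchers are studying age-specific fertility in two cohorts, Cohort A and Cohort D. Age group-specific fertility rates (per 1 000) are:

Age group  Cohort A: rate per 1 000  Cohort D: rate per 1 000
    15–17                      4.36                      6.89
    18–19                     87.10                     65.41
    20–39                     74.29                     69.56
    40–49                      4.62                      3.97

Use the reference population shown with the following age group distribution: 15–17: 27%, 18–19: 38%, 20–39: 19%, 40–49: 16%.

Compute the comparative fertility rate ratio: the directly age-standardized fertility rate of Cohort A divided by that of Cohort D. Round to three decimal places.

1.211

Standard weights: 0.27, 0.38, 0.19, 0.16.
Cohort A: 0.2700×4.36 + 0.3800×87.10 + 0.1900×74.29 + 0.1600×4.62 = 49.1295 per 1 000.
Cohort D: 0.2700×6.89 + 0.3800×65.41 + 0.1900×69.56 + 0.1600×3.97 = 40.5677 per 1 000.
Ratio = 49.1295 ÷ 40.5677 = 1.21105.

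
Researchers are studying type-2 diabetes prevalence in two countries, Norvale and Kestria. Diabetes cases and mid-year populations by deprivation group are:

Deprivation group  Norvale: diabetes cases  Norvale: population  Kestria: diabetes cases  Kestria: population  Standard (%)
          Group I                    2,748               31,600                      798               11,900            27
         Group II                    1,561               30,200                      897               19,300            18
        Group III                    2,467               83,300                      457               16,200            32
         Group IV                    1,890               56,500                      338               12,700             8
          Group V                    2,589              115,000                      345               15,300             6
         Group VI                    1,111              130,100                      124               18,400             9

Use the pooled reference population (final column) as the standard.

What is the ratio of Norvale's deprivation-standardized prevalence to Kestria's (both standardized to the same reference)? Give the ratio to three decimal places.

1.189

Deprivation-specific rates per 1,000 for Norvale: 86.962, 51.689, 29.616, 33.451, 22.513, 8.540.
For Kestria: 67.059, 46.477, 28.210, 26.614, 22.549, 6.739.
Standard weights: 0.27, 0.18, 0.32, 0.08, 0.06, 0.09.
Norvale: 0.2700×86.962 + 0.1800×51.689 + 0.3200×29.616 + 0.0800×33.451 + 0.0600×22.513 + 0.0900×8.540 = 47.0562 per 1,000.
Kestria: 0.2700×67.059 + 0.1800×46.477 + 0.3200×28.210 + 0.0800×26.614 + 0.0600×22.549 + 0.0900×6.739 = 39.5874 per 1,000.
Ratio = 47.0562 ÷ 39.5874 = 1.18867.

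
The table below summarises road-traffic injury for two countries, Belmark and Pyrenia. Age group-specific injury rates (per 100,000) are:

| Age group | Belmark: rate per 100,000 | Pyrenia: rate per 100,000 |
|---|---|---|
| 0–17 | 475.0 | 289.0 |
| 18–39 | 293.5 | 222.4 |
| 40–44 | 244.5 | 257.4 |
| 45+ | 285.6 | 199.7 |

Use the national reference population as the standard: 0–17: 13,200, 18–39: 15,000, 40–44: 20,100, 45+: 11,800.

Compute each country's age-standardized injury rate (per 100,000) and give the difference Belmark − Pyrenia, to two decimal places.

71.15

Standard total = 60,100; weights = 0.2196, 0.2496, 0.3344, 0.1963.
Belmark: 0.2196×475.0 + 0.2496×293.5 + 0.3344×244.5 + 0.1963×285.6 = 315.4248 per 100,000.
Pyrenia: 0.2196×289.0 + 0.2496×222.4 + 0.3344×257.4 + 0.1963×199.7 = 244.2762 per 100,000.
Difference = 315.4248 − 244.2762 = 71.1486.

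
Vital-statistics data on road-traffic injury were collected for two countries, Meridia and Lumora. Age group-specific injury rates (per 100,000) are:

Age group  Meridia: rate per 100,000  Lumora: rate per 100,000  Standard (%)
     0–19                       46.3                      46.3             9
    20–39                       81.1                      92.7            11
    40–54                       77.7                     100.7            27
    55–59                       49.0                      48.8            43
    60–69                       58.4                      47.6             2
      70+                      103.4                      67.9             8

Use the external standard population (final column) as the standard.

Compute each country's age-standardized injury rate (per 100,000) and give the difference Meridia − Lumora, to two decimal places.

Standard weights: 0.09, 0.11, 0.27, 0.43, 0.02, 0.08.
Meridia: 0.0900×46.3 + 0.1100×81.1 + 0.2700×77.7 + 0.4300×49.0 + 0.0200×58.4 + 0.0800×103.4 = 64.5770 per 100,000.
Lumora: 0.0900×46.3 + 0.1100×92.7 + 0.2700×100.7 + 0.4300×48.8 + 0.0200×47.6 + 0.0800×67.9 = 68.9210 per 100,000.
Difference = 64.5770 − 68.9210 = -4.3440.

-4.34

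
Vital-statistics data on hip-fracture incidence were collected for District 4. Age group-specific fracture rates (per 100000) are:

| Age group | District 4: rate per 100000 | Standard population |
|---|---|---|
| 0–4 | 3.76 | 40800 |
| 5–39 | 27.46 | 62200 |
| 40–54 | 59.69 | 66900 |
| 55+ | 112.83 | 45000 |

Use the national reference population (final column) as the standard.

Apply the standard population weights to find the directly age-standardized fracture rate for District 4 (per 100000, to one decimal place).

Standard total = 214900; weights = 0.1899, 0.2894, 0.3113, 0.2094.
Standardized rate: 0.1899×3.76 + 0.2894×27.46 + 0.3113×59.69 + 0.2094×112.83 = 50.8703 per 100000.

50.9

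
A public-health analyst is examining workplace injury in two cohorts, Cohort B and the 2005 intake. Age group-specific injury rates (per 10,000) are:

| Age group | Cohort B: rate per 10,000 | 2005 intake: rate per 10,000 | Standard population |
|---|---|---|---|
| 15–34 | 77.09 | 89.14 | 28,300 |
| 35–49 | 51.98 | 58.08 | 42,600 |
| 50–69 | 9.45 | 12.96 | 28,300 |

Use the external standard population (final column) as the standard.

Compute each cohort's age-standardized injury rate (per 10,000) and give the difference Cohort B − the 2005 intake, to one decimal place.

-7.1

Standard total = 99,200; weights = 0.2853, 0.4294, 0.2853.
Cohort B: 0.2853×77.09 + 0.4294×51.98 + 0.2853×9.45 = 47.0104 per 10,000.
The 2005 intake: 0.2853×89.14 + 0.4294×58.08 + 0.2853×12.96 = 54.0689 per 10,000.
Difference = 47.0104 − 54.0689 = -7.0585.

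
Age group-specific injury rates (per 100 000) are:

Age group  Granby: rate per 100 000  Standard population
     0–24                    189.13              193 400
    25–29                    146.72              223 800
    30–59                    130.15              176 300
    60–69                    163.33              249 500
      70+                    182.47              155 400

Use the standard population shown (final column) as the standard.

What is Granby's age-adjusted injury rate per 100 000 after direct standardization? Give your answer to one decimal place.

161.7

Standard total = 998 400; weights = 0.1937, 0.2242, 0.1766, 0.2499, 0.1556.
Standardized rate: 0.1937×189.13 + 0.2242×146.72 + 0.1766×130.15 + 0.2499×163.33 + 0.1556×182.47 = 161.7246 per 100 000.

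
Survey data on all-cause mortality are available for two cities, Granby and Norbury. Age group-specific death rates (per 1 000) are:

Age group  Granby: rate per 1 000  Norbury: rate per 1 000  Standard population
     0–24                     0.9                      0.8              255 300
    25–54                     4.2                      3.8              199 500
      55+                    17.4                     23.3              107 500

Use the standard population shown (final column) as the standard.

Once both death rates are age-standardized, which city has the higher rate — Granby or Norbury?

Standard total = 562 300; weights = 0.4540, 0.3548, 0.1912.
Granby: 0.4540×0.9 + 0.3548×4.2 + 0.1912×17.4 = 5.2253 per 1 000.
Norbury: 0.4540×0.8 + 0.3548×3.8 + 0.1912×23.3 = 6.1659 per 1 000.

Norbury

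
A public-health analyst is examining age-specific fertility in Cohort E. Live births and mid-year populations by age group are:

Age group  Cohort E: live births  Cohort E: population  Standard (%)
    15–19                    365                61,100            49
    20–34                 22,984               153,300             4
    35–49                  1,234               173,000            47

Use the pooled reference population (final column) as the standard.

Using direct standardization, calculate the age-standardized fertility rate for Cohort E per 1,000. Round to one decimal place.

Age-specific rates per 1,000 for Cohort E: 5.974, 149.928, 7.133.
Standard weights: 0.49, 0.04, 0.47.
Standardized rate: 0.4900×5.974 + 0.0400×149.928 + 0.4700×7.133 = 12.2768 per 1,000.

12.3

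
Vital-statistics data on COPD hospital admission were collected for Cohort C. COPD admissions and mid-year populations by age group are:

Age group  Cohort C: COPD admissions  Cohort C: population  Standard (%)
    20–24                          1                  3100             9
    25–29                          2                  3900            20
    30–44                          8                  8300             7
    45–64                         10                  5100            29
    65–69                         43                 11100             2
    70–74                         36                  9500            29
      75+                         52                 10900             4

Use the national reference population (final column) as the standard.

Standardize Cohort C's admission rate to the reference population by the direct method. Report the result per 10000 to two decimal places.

Age-specific rates per 10000 for Cohort C: 3.23, 5.13, 9.64, 19.61, 38.74, 37.89, 47.71.
Standard weights: 0.09, 0.20, 0.07, 0.29, 0.02, 0.29, 0.04.
Standardized rate: 0.0900×3.23 + 0.2000×5.13 + 0.0700×9.64 + 0.2900×19.61 + 0.0200×38.74 + 0.2900×37.89 + 0.0400×47.71 = 21.3494 per 10000.

21.35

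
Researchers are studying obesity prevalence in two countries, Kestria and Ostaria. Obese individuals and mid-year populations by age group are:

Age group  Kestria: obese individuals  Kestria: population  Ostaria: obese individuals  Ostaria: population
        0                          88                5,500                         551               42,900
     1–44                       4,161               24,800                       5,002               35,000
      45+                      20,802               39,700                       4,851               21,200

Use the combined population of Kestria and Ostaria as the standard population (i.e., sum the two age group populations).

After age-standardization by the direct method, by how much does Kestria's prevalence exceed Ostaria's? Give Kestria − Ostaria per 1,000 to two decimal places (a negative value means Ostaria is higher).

116.00

Age-specific rates per 1,000 for Kestria: 16.000, 167.782, 523.980.
For Ostaria: 12.844, 142.914, 228.821.
Combined standard total = 169,100; weights = 0.2862, 0.3536, 0.3601.
Kestria: 0.2862×16.000 + 0.3536×167.782 + 0.3601×523.980 = 252.6206 per 1,000.
Ostaria: 0.2862×12.844 + 0.3536×142.914 + 0.3601×228.821 = 136.6239 per 1,000.
Difference = 252.6206 − 136.6239 = 115.9968.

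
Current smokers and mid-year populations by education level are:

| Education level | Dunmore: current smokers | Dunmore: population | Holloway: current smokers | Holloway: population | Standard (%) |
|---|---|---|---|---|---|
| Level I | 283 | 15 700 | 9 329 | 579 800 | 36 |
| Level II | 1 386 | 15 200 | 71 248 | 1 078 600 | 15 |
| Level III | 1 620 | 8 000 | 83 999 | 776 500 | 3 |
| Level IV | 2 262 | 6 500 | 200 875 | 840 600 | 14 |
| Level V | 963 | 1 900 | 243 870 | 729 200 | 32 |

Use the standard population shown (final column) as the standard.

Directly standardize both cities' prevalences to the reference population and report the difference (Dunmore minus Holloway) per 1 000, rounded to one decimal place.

Education-specific rates per 1 000 for Dunmore: 18.025, 91.184, 202.500, 348.000, 506.842.
For Holloway: 16.090, 66.056, 108.176, 238.966, 334.435.
Standard weights: 0.36, 0.15, 0.03, 0.14, 0.32.
Dunmore: 0.3600×18.025 + 0.1500×91.184 + 0.0300×202.500 + 0.1400×348.000 + 0.3200×506.842 = 237.1513 per 1 000.
Holloway: 0.3600×16.090 + 0.1500×66.056 + 0.0300×108.176 + 0.1400×238.966 + 0.3200×334.435 = 159.4206 per 1 000.
Difference = 237.1513 − 159.4206 = 77.7307.

77.7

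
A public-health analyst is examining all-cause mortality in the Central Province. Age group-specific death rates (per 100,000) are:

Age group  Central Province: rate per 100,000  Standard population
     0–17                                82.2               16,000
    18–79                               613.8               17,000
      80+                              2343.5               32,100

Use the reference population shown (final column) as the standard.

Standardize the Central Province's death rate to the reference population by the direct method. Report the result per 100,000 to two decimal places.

Standard total = 65,100; weights = 0.2458, 0.2611, 0.4931.
Standardized rate: 0.2458×82.2 + 0.2611×613.8 + 0.4931×2343.5 = 1336.0392 per 100,000.

1336.04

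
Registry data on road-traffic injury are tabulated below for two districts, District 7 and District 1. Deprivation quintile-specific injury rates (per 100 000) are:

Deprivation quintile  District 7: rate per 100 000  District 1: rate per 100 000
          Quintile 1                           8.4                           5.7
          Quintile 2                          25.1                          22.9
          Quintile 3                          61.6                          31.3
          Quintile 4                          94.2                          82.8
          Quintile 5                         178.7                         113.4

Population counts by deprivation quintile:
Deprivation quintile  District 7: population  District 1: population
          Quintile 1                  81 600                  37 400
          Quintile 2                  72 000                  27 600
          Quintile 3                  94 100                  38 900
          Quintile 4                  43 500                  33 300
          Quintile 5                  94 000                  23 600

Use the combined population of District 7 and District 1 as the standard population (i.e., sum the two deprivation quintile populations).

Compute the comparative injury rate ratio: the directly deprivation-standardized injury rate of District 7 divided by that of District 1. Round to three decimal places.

Combined standard total = 546 000; weights = 0.2179, 0.1824, 0.2436, 0.1407, 0.2154.
District 7: 0.2179×8.4 + 0.1824×25.1 + 0.2436×61.6 + 0.1407×94.2 + 0.2154×178.7 = 73.1539 per 100 000.
District 1: 0.2179×5.7 + 0.1824×22.9 + 0.2436×31.3 + 0.1407×82.8 + 0.2154×113.4 = 49.1152 per 100 000.
Ratio = 73.1539 ÷ 49.1152 = 1.48943.

1.489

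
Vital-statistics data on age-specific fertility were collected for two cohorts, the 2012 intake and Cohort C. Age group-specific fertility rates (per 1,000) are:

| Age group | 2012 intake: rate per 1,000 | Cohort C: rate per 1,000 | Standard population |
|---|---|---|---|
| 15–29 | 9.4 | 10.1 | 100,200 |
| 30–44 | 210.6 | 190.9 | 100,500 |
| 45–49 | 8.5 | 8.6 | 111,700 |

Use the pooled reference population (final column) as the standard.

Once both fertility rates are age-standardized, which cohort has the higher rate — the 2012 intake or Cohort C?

2012 intake

Standard total = 312,400; weights = 0.3207, 0.3217, 0.3576.
The 2012 intake: 0.3207×9.4 + 0.3217×210.6 + 0.3576×8.5 = 73.8048 per 1,000.
Cohort C: 0.3207×10.1 + 0.3217×190.9 + 0.3576×8.6 = 67.7276 per 1,000.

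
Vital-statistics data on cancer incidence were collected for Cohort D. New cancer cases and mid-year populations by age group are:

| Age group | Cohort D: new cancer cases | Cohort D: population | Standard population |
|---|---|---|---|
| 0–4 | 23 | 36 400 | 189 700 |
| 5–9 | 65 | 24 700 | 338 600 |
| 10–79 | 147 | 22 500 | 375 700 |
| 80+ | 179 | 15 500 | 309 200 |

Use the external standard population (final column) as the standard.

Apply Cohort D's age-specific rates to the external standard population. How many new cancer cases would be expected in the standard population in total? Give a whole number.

7036

Age-specific rates per 100 000 for Cohort D: 63.19, 263.16, 653.33, 1154.84.
Expected new cancer cases = Σ (standard pop × age-specific rate ÷ 100 000)
= 189 700×63.19/100 000 + 338 600×263.16/100 000 + 375 700×653.33/100 000 + 309 200×1154.84/100 000
= 119.87 + 891.05 + 2454.57 + 3570.76 = 7036.25.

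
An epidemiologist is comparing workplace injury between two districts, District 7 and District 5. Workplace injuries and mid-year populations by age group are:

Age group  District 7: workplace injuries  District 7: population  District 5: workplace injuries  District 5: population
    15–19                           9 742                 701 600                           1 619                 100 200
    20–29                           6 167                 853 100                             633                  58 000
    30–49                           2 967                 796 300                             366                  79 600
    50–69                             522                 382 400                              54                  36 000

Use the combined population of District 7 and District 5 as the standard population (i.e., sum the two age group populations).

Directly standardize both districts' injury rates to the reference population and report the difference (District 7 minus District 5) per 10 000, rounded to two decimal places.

Age-specific rates per 10 000 for District 7: 138.85, 72.29, 37.26, 13.65.
For District 5: 161.58, 109.14, 45.98, 15.00.
Combined standard total = 3 007 200; weights = 0.2666, 0.3030, 0.2913, 0.1391.
District 7: 0.2666×138.85 + 0.3030×72.29 + 0.2913×37.26 + 0.1391×13.65 = 71.6757 per 10 000.
District 5: 0.2666×161.58 + 0.3030×109.14 + 0.2913×45.98 + 0.1391×15.00 = 91.6260 per 10 000.
Difference = 71.6757 − 91.6260 = -19.9503.

-19.95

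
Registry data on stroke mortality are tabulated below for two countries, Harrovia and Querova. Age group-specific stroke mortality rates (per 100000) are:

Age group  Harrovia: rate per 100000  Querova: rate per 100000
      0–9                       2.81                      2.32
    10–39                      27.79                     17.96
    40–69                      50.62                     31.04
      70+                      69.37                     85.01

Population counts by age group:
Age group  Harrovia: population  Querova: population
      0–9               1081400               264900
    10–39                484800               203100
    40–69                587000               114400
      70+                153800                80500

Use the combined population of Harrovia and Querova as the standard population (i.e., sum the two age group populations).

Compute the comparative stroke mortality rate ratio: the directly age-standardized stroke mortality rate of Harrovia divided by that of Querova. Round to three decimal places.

Combined standard total = 2969900; weights = 0.4533, 0.2316, 0.2362, 0.0789.
Harrovia: 0.4533×2.81 + 0.2316×27.79 + 0.2362×50.62 + 0.0789×69.37 = 25.1383 per 100000.
Querova: 0.4533×2.32 + 0.2316×17.96 + 0.2362×31.04 + 0.0789×85.01 = 19.2489 per 100000.
Ratio = 25.1383 ÷ 19.2489 = 1.30596.

1.306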